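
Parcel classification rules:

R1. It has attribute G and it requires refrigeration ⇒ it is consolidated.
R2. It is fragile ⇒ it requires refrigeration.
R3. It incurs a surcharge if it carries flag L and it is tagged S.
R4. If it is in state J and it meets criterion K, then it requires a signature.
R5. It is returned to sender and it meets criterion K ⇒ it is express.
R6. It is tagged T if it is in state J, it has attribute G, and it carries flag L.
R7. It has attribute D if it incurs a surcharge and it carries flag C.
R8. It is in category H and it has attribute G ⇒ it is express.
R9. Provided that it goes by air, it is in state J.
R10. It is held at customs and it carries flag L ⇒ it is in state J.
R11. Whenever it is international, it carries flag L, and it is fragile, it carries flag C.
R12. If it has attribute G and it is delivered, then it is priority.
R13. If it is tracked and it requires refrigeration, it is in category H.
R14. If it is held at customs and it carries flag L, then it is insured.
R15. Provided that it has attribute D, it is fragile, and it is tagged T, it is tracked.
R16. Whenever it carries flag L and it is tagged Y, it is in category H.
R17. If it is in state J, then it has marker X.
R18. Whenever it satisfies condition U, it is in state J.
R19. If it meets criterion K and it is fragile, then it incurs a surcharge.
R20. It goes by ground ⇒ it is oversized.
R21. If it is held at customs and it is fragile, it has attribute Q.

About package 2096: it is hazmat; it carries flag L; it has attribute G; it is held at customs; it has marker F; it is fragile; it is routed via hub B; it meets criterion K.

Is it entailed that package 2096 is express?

No

Forward chaining from the given facts derives: requires refrigeration, is in state J, is insured, has marker X, incurs a surcharge, has attribute Q, is consolidated, requires a signature, is tagged T.
Rules concluding "it is express": R5 needs "it is returned to sender"; R8 needs "it is in category H" — none of these are established.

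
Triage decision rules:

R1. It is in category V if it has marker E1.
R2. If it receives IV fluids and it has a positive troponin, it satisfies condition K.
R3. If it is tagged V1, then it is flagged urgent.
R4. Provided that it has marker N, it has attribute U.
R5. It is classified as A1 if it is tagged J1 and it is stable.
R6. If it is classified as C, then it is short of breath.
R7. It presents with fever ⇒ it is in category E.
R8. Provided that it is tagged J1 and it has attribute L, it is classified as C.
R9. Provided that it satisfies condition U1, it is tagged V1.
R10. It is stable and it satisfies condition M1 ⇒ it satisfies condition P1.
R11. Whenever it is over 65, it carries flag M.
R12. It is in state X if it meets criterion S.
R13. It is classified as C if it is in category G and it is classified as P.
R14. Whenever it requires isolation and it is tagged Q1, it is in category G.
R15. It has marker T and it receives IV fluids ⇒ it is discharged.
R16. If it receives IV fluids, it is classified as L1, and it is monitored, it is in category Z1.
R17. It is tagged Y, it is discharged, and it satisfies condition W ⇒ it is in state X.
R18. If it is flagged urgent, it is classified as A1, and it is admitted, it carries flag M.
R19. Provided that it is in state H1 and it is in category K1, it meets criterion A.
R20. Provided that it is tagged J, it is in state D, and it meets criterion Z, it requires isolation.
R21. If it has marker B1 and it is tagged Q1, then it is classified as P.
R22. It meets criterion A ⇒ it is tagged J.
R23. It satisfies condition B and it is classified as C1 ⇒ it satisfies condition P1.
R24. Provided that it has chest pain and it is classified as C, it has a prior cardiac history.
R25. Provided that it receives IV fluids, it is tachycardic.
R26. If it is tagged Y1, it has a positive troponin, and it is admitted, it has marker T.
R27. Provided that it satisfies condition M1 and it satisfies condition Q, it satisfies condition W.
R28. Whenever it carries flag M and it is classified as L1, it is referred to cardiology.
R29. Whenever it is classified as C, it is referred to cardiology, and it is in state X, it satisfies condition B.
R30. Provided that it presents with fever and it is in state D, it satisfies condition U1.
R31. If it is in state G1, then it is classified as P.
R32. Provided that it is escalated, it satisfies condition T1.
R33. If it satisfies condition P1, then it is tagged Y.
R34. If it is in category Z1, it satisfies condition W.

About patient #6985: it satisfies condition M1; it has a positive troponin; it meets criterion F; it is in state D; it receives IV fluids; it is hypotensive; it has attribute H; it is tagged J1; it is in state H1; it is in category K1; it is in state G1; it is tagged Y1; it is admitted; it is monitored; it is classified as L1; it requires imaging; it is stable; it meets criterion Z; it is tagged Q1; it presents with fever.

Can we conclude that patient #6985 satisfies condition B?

By R5 (it is tagged J1, it is stable): it is classified as A1.
By R10 (it is stable, it satisfies condition M1): it satisfies condition P1.
By R16 (it receives IV fluids, it is classified as L1, it is monitored): it is in category Z1.
By R19 (it is in state H1, it is in category K1): it meets criterion A.
By R22 (it meets criterion A): it is tagged J.
By R26 (it is tagged Y1, it has a positive troponin, it is admitted): it has marker T.
By R30 (it presents with fever, it is in state D): it satisfies condition U1.
By R31 (it is in state G1): it is classified as P.
By R33 (it satisfies condition P1): it is tagged Y.
By R34 (it is in category Z1): it satisfies condition W.
By R9 (it satisfies condition U1): it is tagged V1.
By R15 (it has marker T, it receives IV fluids): it is discharged.
By R17 (it is tagged Y, it is discharged, it satisfies condition W): it is in state X.
By R20 (it is tagged J, it is in state D, it meets criterion Z): it requires isolation.
By R3 (it is tagged V1): it is flagged urgent.
By R14 (it requires isolation, it is tagged Q1): it is in category G.
By R18 (it is flagged urgent, it is classified as A1, it is admitted): it carries flag M.
By R28 (it carries flag M, it is classified as L1): it is referred to cardiology.
By R13 (it is in category G, it is classified as P): it is classified as C.
By R29 (it is classified as C, it is referred to cardiology, it is in state X): it satisfies condition B.

Yes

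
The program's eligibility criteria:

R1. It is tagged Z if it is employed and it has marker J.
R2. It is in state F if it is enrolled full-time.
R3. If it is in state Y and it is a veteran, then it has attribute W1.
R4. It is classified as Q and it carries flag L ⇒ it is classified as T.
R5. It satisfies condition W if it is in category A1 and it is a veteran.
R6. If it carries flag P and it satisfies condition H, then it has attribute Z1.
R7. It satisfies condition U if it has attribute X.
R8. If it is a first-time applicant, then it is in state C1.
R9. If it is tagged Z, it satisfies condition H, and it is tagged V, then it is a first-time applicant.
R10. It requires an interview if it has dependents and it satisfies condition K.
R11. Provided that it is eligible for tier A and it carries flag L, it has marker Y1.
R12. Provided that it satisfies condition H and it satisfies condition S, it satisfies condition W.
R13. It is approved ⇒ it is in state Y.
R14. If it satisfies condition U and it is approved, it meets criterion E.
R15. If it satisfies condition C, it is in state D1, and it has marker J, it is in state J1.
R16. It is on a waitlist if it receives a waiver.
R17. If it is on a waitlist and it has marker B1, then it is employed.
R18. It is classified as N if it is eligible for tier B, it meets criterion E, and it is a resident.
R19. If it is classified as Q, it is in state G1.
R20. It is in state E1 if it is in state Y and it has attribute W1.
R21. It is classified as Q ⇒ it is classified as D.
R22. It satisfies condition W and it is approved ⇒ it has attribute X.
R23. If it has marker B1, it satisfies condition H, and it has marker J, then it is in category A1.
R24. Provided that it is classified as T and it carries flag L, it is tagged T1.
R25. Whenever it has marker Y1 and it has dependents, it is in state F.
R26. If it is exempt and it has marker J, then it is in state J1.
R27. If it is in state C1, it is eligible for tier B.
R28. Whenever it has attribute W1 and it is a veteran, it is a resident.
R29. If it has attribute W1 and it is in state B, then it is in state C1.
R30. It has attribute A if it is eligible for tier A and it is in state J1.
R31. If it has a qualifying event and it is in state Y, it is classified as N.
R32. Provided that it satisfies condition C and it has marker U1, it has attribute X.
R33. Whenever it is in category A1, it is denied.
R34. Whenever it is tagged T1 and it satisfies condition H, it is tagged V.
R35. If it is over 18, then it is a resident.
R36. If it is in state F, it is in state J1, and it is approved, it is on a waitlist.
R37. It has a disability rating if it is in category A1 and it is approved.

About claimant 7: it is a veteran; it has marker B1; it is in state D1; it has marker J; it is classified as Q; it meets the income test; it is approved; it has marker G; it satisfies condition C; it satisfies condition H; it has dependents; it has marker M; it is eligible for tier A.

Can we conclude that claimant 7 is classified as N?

No

Forward chaining from the given facts derives: is in state Y, is in state J1, is in state G1, is classified as D, is in category A1, has attribute A, is denied, has a disability rating, has attribute W1, satisfies condition W, is in state E1, has attribute X, is a resident, satisfies condition U, meets criterion E.
Rules concluding "it is classified as N": R18 needs "it is eligible for tier B"; R31 needs "it has a qualifying event" — none of these are established.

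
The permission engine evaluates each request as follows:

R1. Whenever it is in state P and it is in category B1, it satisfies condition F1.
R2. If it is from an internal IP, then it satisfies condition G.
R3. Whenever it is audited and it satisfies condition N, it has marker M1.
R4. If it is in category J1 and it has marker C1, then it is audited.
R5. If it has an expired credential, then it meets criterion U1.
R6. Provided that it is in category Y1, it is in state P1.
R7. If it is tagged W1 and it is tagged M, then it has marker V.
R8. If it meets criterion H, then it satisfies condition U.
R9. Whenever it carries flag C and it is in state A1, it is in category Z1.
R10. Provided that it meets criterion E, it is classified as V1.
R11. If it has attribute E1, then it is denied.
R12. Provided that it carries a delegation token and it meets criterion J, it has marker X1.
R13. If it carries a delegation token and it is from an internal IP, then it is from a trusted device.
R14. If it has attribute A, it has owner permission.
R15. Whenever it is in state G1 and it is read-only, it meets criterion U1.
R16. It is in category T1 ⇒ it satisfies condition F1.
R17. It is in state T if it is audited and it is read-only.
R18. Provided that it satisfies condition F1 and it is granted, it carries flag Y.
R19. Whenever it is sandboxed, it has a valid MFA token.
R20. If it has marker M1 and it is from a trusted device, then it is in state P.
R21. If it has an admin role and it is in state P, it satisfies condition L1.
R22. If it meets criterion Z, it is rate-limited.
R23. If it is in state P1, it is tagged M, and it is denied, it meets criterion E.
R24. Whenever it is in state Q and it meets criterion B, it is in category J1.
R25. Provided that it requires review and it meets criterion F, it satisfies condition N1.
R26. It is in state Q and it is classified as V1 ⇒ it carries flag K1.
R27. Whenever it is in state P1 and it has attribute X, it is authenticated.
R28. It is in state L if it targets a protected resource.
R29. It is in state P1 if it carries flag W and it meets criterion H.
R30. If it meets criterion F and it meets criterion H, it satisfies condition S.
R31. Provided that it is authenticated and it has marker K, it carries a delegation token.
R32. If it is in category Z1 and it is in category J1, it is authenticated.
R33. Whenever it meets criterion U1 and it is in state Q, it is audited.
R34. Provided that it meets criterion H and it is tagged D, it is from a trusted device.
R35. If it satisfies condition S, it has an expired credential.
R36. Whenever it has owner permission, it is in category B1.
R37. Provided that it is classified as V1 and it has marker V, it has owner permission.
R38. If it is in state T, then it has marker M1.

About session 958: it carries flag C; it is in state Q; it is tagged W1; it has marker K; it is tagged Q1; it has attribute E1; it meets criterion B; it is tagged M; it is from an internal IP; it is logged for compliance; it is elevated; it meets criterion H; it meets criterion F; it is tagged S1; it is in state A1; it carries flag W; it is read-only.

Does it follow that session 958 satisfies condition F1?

Yes

By R7 (it is tagged W1, it is tagged M): it has marker V.
By R9 (it carries flag C, it is in state A1): it is in category Z1.
By R11 (it has attribute E1): it is denied.
By R24 (it is in state Q, it meets criterion B): it is in category J1.
By R29 (it carries flag W, it meets criterion H): it is in state P1.
By R30 (it meets criterion F, it meets criterion H): it satisfies condition S.
By R32 (it is in category Z1, it is in category J1): it is authenticated.
By R35 (it satisfies condition S): it has an expired credential.
By R5 (it has an expired credential): it meets criterion U1.
By R23 (it is in state P1, it is tagged M, it is denied): it meets criterion E.
By R31 (it is authenticated, it has marker K): it carries a delegation token.
By R33 (it meets criterion U1, it is in state Q): it is audited.
By R10 (it meets criterion E): it is classified as V1.
By R13 (it carries a delegation token, it is from an internal IP): it is from a trusted device.
By R17 (it is audited, it is read-only): it is in state T.
By R37 (it is classified as V1, it has marker V): it has owner permission.
By R38 (it is in state T): it has marker M1.
By R20 (it has marker M1, it is from a trusted device): it is in state P.
By R36 (it has owner permission): it is in category B1.
By R1 (it is in state P, it is in category B1): it satisfies condition F1.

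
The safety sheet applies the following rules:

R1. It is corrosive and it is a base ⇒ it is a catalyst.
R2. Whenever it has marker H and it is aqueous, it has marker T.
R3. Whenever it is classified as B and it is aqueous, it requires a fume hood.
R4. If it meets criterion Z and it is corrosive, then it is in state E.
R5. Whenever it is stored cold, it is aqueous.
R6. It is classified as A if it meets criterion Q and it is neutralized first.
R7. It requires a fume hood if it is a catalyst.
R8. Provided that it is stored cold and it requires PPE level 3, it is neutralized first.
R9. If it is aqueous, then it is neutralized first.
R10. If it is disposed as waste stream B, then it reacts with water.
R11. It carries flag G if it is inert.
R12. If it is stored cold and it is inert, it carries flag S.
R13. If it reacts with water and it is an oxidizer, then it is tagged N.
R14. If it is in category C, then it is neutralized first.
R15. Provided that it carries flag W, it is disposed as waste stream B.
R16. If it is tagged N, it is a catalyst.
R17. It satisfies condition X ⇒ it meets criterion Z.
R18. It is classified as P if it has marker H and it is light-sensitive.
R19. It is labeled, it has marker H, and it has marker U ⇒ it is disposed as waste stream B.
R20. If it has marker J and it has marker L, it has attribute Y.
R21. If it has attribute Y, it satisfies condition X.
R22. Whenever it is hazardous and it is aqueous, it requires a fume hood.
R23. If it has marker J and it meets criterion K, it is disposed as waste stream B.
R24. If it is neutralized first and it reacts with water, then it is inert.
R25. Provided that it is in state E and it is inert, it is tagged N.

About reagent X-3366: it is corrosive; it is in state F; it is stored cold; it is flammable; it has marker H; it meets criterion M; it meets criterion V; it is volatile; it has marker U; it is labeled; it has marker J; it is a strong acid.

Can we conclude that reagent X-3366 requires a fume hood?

Forward chaining from the given facts derives: is aqueous, is neutralized first, is disposed as waste stream B, has marker T, reacts with water, is inert, carries flag G, carries flag S.
Rules concluding "it requires a fume hood": R3 needs "it is classified as B"; R7 needs "it is a catalyst"; R22 needs "it is hazardous" — none of these are established.

No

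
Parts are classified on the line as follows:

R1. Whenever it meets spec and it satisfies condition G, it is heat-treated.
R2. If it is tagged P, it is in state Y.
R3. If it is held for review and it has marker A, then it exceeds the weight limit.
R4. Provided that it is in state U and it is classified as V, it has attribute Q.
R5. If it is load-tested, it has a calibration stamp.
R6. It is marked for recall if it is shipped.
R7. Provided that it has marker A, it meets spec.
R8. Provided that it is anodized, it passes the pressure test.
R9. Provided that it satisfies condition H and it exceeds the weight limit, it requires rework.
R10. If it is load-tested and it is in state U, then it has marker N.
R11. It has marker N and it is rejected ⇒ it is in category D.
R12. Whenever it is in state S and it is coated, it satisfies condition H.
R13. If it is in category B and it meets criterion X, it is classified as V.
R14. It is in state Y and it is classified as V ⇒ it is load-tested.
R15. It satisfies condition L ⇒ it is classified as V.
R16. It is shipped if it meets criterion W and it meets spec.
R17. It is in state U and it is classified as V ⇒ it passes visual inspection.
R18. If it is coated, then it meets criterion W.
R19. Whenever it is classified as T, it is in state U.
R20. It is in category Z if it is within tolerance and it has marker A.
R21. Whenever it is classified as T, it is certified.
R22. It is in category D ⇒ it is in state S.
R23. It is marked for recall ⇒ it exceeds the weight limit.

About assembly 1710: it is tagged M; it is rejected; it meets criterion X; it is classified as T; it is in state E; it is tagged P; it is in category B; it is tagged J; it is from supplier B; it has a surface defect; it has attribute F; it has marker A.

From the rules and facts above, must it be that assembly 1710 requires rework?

Forward chaining from the given facts derives: is in state Y, meets spec, is classified as V, is load-tested, is in state U, is certified, has attribute Q, has a calibration stamp, has marker N, is in category D, passes visual inspection, is in state S.
The only rule concluding "it requires rework" is R9, which needs "it satisfies condition H"; that is never established.

No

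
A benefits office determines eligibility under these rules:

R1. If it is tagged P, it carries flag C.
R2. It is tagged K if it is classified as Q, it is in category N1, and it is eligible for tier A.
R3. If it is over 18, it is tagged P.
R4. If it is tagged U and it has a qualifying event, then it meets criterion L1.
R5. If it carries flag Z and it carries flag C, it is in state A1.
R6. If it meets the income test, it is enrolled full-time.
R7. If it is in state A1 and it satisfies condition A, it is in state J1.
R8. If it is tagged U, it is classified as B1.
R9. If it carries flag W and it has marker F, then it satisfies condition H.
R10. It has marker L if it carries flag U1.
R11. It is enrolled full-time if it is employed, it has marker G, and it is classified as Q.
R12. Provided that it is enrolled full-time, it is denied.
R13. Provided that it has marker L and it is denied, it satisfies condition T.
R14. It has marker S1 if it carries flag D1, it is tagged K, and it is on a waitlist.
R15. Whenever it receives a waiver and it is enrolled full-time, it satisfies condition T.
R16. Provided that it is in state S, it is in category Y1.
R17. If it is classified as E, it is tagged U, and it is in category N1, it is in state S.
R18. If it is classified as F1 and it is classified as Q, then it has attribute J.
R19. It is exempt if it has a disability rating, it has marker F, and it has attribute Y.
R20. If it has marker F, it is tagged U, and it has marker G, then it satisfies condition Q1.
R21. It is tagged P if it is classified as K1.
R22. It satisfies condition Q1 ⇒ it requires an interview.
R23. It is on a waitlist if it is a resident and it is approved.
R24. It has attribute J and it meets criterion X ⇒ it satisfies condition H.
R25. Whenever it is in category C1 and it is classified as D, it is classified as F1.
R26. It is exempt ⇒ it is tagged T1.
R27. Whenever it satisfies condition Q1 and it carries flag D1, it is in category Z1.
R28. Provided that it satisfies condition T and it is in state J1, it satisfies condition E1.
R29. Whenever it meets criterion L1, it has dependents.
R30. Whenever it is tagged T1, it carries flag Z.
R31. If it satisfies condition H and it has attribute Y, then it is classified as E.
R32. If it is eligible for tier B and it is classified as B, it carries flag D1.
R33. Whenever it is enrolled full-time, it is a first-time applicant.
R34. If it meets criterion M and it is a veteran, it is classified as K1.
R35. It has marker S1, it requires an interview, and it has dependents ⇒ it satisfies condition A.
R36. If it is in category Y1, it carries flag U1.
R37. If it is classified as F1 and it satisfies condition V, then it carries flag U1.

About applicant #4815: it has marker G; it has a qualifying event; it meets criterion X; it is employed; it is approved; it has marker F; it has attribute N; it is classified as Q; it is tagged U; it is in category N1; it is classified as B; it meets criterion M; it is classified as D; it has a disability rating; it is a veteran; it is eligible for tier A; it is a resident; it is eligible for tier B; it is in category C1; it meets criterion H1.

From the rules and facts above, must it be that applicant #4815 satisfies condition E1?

No

Forward chaining from the given facts derives: is tagged K, meets criterion L1, is classified as B1, is enrolled full-time, is denied, satisfies condition Q1, requires an interview, is on a waitlist, is classified as F1, has dependents, carries flag D1, is a first-time applicant, is classified as K1, has marker S1, has attribute J, is tagged P, satisfies condition H, is in category Z1, satisfies condition A, carries flag C.
The only rule concluding "it satisfies condition E1" is R28, which needs "it satisfies condition T"; that is never established.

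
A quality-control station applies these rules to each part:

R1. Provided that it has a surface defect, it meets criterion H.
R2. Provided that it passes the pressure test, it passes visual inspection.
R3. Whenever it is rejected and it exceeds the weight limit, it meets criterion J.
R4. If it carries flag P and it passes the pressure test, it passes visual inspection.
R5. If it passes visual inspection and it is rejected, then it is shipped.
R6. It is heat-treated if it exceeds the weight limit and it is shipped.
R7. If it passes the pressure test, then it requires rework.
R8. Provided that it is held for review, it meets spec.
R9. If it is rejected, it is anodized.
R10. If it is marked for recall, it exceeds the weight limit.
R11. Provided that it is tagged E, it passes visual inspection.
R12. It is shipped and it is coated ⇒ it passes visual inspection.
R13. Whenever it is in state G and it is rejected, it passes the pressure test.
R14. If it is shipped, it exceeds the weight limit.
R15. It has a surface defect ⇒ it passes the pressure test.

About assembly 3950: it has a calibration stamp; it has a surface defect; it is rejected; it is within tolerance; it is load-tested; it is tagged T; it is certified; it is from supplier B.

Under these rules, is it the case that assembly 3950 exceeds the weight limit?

By R15 (it has a surface defect): it passes the pressure test.
By R2 (it passes the pressure test): it passes visual inspection.
By R5 (it passes visual inspection, it is rejected): it is shipped.
By R14 (it is shipped): it exceeds the weight limit.

Yes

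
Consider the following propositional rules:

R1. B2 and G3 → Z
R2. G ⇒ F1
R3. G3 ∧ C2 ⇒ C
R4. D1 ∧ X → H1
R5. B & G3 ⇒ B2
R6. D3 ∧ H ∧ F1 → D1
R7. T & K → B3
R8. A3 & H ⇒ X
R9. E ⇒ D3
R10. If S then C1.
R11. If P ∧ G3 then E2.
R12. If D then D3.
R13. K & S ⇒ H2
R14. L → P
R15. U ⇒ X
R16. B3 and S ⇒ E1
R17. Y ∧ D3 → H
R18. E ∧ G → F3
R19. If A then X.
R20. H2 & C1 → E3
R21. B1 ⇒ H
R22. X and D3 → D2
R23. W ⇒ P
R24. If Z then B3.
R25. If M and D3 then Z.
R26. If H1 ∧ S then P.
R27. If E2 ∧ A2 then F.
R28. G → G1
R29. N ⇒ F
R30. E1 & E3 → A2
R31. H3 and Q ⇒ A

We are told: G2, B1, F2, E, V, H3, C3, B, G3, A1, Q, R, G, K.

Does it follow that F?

No

Forward chaining from the given facts derives: F1, B2, D3, F3, H, G1, A, Z, D1, X, D2, B3, H1.
Rules concluding F: R27 needs E2; R29 needs N — none of these are established.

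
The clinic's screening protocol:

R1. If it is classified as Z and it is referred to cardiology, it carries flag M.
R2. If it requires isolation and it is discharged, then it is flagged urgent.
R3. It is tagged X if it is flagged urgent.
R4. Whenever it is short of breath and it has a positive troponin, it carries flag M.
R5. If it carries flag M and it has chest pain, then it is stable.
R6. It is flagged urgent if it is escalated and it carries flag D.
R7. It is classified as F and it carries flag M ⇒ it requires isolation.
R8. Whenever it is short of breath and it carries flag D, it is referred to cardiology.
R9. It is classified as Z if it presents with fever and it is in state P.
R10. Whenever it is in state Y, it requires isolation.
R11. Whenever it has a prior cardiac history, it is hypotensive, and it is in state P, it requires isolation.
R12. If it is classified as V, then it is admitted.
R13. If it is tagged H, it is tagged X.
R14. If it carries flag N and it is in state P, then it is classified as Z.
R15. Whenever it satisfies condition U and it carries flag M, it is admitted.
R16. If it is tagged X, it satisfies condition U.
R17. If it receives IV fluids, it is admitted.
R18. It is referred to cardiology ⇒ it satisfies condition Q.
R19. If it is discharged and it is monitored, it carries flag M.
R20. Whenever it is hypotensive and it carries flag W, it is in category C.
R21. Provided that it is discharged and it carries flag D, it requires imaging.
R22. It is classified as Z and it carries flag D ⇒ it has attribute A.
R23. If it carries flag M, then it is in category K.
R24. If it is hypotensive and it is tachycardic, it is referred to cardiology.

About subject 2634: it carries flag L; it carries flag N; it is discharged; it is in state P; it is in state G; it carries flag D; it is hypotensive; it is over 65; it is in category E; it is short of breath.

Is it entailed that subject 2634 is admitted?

No

Forward chaining from the given facts derives: is referred to cardiology, is classified as Z, satisfies condition Q, requires imaging, has attribute A, carries flag M, is in category K.
Rules concluding "it is admitted": R12 needs "it is classified as V"; R15 needs "it satisfies condition U"; R17 needs "it receives IV fluids" — none of these are established.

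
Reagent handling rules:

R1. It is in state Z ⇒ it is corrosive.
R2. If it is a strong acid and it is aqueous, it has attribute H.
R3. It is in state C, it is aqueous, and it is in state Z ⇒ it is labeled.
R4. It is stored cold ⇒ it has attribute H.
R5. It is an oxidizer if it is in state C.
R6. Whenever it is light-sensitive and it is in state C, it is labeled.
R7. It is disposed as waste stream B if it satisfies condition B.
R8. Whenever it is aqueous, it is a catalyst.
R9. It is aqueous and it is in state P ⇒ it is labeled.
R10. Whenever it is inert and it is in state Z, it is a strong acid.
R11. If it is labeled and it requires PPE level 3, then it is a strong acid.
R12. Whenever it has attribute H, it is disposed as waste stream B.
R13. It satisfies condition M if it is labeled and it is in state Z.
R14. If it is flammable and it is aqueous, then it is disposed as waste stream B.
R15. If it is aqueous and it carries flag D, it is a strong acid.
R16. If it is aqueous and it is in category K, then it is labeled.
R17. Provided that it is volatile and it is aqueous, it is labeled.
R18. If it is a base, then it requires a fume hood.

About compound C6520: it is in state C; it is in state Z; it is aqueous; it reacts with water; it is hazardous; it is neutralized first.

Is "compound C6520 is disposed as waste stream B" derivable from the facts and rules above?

Forward chaining from the given facts derives: is corrosive, is labeled, is an oxidizer, is a catalyst, satisfies condition M.
Rules concluding "it is disposed as waste stream B": R7 needs "it satisfies condition B"; R12 needs "it has attribute H"; R14 needs "it is flammable" — none of these are established.

No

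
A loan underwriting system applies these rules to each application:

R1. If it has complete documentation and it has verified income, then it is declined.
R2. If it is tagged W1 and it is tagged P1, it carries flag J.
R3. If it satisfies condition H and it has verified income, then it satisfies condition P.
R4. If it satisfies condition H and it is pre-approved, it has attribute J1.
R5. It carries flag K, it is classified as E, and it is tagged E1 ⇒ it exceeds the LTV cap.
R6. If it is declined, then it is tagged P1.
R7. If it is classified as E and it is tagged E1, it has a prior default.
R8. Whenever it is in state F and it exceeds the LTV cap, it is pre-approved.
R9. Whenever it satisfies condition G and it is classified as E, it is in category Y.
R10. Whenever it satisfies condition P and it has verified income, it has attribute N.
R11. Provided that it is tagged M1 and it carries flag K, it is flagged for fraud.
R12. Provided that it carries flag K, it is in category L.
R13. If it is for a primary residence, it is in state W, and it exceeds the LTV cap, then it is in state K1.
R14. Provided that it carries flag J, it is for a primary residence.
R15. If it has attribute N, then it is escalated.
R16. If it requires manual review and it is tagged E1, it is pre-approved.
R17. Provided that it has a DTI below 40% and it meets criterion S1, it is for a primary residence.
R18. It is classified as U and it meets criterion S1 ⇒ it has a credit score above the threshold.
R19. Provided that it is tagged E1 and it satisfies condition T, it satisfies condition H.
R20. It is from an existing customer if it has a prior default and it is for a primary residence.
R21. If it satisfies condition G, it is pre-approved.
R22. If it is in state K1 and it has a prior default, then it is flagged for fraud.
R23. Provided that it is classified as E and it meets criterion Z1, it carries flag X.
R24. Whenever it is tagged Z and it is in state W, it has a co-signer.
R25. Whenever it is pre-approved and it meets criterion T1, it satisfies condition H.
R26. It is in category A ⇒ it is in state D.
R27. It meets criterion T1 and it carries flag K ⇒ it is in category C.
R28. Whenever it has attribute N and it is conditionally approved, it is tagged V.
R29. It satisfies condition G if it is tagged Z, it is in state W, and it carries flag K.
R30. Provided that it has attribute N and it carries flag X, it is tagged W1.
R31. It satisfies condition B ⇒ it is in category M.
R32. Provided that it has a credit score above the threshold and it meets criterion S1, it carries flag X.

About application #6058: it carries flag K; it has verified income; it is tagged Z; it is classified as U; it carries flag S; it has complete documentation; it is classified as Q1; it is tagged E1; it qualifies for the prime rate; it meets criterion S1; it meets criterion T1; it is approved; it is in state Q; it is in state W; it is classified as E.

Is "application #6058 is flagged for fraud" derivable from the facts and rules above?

Yes

By R1 (it has complete documentation, it has verified income): it is declined.
By R5 (it carries flag K, it is classified as E, it is tagged E1): it exceeds the LTV cap.
By R6 (it is declined): it is tagged P1.
By R7 (it is classified as E, it is tagged E1): it has a prior default.
By R18 (it is classified as U, it meets criterion S1): it has a credit score above the threshold.
By R29 (it is tagged Z, it is in state W, it carries flag K): it satisfies condition G.
By R32 (it has a credit score above the threshold, it meets criterion S1): it carries flag X.
By R21 (it satisfies condition G): it is pre-approved.
By R25 (it is pre-approved, it meets criterion T1): it satisfies condition H.
By R3 (it satisfies condition H, it has verified income): it satisfies condition P.
By R10 (it satisfies condition P, it has verified income): it has attribute N.
By R30 (it has attribute N, it carries flag X): it is tagged W1.
By R2 (it is tagged W1, it is tagged P1): it carries flag J.
By R14 (it carries flag J): it is for a primary residence.
By R13 (it is for a primary residence, it is in state W, it exceeds the LTV cap): it is in state K1.
By R22 (it is in state K1, it has a prior default): it is flagged for fraud.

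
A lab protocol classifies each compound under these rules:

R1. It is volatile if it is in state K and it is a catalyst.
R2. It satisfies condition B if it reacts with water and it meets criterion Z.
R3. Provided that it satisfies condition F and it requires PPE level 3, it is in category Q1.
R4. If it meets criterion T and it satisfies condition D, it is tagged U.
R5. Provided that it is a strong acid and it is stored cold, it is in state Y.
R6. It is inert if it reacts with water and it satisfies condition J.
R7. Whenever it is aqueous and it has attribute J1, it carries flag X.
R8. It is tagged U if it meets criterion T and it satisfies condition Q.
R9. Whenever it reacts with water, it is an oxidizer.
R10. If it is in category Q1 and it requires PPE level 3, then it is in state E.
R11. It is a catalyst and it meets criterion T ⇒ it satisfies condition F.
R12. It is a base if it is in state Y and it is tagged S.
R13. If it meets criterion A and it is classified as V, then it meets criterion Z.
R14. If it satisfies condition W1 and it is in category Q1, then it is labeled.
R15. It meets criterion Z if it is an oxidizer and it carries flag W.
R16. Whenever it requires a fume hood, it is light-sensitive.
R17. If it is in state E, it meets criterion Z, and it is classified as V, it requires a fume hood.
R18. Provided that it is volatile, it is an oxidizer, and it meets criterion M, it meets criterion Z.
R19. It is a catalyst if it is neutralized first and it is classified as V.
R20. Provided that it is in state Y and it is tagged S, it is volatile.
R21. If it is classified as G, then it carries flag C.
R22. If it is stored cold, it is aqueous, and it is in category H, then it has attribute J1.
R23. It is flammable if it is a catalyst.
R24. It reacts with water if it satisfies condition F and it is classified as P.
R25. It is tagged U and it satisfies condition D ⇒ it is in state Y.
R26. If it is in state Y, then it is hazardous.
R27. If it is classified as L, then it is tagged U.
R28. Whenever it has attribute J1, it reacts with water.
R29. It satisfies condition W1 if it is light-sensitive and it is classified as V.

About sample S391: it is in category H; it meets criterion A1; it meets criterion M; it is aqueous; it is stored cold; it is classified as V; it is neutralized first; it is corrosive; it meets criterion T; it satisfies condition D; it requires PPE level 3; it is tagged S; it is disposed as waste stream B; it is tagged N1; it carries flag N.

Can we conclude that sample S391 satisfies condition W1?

By R4 (it meets criterion T, it satisfies condition D): it is tagged U.
By R19 (it is neutralized first, it is classified as V): it is a catalyst.
By R22 (it is stored cold, it is aqueous, it is in category H): it has attribute J1.
By R25 (it is tagged U, it satisfies condition D): it is in state Y.
By R28 (it has attribute J1): it reacts with water.
By R9 (it reacts with water): it is an oxidizer.
By R11 (it is a catalyst, it meets criterion T): it satisfies condition F.
By R20 (it is in state Y, it is tagged S): it is volatile.
By R3 (it satisfies condition F, it requires PPE level 3): it is in category Q1.
By R10 (it is in category Q1, it requires PPE level 3): it is in state E.
By R18 (it is volatile, it is an oxidizer, it meets criterion M): it meets criterion Z.
By R17 (it is in state E, it meets criterion Z, it is classified as V): it requires a fume hood.
By R16 (it requires a fume hood): it is light-sensitive.
By R29 (it is light-sensitive, it is classified as V): it satisfies condition W1.

Yes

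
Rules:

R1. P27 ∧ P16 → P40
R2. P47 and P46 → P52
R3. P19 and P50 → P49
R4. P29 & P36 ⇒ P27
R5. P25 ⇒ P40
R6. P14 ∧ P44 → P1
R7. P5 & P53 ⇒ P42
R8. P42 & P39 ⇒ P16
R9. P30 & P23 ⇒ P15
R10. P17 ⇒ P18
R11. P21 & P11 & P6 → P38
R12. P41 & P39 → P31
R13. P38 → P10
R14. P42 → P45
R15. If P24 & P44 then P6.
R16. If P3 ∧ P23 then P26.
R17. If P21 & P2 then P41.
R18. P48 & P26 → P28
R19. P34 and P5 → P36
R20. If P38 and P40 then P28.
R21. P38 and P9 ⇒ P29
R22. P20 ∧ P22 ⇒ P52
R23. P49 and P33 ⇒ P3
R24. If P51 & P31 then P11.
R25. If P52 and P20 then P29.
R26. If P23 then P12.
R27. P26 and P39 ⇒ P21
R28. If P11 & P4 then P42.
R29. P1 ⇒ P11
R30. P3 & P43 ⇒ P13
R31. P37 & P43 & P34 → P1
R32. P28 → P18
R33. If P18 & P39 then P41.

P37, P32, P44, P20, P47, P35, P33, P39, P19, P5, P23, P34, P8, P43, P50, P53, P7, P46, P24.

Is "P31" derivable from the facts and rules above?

Yes

P52  (by R2: P47, P46)
P49  (by R3: P19, P50)
P42  (by R7: P5, P53)
P16  (by R8: P42, P39)
P6  (by R15: P24, P44)
P36  (by R19: P34, P5)
P3  (by R23: P49, P33)
P29  (by R25: P52, P20)
P1  (by R31: P37, P43, P34)
P27  (by R4: P29, P36)
P26  (by R16: P3, P23)
P21  (by R27: P26, P39)
P11  (by R29: P1)
P40  (by R1: P27, P16)
P38  (by R11: P21, P11, P6)
P28  (by R20: P38, P40)
P18  (by R32: P28)
P41  (by R33: P18, P39)
P31  (by R12: P41, P39)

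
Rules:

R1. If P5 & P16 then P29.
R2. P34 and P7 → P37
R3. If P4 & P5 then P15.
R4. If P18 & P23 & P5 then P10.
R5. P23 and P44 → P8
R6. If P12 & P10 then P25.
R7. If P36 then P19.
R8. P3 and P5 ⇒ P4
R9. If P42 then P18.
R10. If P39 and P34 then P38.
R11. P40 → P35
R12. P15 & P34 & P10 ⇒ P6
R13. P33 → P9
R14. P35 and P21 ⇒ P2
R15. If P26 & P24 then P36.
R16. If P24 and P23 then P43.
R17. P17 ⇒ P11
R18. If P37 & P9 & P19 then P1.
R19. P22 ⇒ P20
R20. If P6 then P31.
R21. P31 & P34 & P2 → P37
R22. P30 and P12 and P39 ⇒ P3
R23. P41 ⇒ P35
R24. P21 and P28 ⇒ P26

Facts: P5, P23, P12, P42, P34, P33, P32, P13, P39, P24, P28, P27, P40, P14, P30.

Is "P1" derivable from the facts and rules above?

No

Forward chaining from the given facts derives: P18, P38, P35, P9, P43, P3, P10, P25, P4, P15, P6, P31.
The only rule concluding P1 is R18, which needs P37; that is never established.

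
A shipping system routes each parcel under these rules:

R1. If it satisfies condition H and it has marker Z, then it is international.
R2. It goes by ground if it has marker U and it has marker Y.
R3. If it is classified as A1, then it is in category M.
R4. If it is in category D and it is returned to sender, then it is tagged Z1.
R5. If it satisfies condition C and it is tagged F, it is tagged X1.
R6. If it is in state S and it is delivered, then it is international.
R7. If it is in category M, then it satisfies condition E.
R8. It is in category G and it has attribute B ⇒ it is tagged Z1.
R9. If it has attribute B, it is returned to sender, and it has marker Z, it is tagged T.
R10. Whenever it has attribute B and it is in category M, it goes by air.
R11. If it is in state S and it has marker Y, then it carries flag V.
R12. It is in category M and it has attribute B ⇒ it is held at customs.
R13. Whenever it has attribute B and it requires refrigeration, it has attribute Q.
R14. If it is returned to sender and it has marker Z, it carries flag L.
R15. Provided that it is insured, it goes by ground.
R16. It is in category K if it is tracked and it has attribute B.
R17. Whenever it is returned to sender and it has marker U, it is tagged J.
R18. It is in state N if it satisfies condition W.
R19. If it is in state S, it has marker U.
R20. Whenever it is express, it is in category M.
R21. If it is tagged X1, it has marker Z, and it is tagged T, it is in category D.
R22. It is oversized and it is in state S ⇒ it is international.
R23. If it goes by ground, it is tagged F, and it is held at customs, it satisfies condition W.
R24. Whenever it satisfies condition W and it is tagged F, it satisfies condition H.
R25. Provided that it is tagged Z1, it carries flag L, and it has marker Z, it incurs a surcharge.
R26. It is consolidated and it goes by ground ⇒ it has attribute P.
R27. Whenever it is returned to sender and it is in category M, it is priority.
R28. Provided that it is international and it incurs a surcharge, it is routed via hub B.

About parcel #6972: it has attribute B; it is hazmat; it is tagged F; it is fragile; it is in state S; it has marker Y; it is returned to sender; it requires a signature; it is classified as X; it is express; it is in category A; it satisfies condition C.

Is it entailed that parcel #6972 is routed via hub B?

Forward chaining from the given facts derives: is tagged X1, carries flag V, has marker U, is in category M, is priority, goes by ground, satisfies condition E, goes by air, is held at customs, is tagged J, satisfies condition W, satisfies condition H, is in state N.
The only rule concluding "it is routed via hub B" is R28, which needs "it is international"; that is never established.

No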